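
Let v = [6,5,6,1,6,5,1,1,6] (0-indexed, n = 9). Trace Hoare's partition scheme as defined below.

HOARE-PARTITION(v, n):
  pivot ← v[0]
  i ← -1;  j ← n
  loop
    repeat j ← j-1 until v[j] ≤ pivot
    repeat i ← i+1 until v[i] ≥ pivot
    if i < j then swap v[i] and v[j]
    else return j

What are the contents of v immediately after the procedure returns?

pivot = v[0] = 6; i = -1, j = 9
j→8 (v[8]=6≤6), i→0 (v[0]=6≥6); i<j, swap → [6,5,6,1,6,5,1,1,6]
j→7 (v[7]=1≤6), i→2 (v[2]=6≥6); i<j, swap → [6,5,1,1,6,5,1,6,6]
j→6 (v[6]=1≤6), i→4 (v[4]=6≥6); i<j, swap → [6,5,1,1,1,5,6,6,6]
j→5, i→6; i≥j, return j=5. v = [6,5,1,1,1,5,6,6,6]

[6,5,1,1,1,5,6,6,6]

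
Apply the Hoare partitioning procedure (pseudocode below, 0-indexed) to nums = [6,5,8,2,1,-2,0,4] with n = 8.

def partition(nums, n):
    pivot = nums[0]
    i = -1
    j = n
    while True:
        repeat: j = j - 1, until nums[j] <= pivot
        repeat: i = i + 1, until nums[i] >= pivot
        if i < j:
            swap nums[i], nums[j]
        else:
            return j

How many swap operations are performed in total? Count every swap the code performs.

2

pivot = nums[0] = 6; i = -1, j = 8
j→7 (nums[7]=4≤6), i→0 (nums[0]=6≥6); i<j, swap → [4,5,8,2,1,-2,0,6]
j→6 (nums[6]=0≤6), i→2 (nums[2]=8≥6); i<j, swap → [4,5,0,2,1,-2,8,6]
j→5, i→6; i≥j, return j=5. nums = [4,5,0,2,1,-2,8,6]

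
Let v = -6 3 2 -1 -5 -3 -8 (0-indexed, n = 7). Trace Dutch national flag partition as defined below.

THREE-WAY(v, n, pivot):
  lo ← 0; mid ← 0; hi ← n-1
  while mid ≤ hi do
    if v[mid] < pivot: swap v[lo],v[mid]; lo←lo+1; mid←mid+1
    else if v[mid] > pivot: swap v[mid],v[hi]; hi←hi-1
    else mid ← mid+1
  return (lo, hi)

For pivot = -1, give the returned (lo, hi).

(4, 4)

lo=0 mid=0 hi=6
-6<-1: swap(0,0), lo=1 mid=1 ⇒ -6 3 2 -1 -5 -3 -8
3>-1: swap(1,6), hi=5 ⇒ -6 -8 2 -1 -5 -3 3
-8<-1: swap(1,1), lo=2 mid=2 ⇒ -6 -8 2 -1 -5 -3 3
2>-1: swap(2,5), hi=4 ⇒ -6 -8 -3 -1 -5 2 3
-3<-1: swap(2,2), lo=3 mid=3 ⇒ -6 -8 -3 -1 -5 2 3
-1=-1: mid=4
-5<-1: swap(3,4), lo=4 mid=5 ⇒ -6 -8 -3 -5 -1 2 3
done. lo=4 hi=4; v=-6 -8 -3 -5 -1 2 3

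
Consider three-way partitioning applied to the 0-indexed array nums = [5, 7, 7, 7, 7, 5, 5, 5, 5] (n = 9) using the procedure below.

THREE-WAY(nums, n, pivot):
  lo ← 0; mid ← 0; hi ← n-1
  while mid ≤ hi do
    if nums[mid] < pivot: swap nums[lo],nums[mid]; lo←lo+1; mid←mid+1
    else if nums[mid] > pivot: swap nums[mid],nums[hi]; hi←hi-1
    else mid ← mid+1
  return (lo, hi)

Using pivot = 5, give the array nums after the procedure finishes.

lo=0 mid=0 hi=8
5=5: mid=1
7>5: swap(1,8), hi=7 ⇒ [5, 5, 7, 7, 7, 5, 5, 5, 7]
5=5: mid=2
7>5: swap(2,7), hi=6 ⇒ [5, 5, 5, 7, 7, 5, 5, 7, 7]
5=5: mid=3
7>5: swap(3,6), hi=5 ⇒ [5, 5, 5, 5, 7, 5, 7, 7, 7]
5=5: mid=4
7>5: swap(4,5), hi=4 ⇒ [5, 5, 5, 5, 5, 7, 7, 7, 7]
5=5: mid=5
done. lo=0 hi=4; nums=[5, 5, 5, 5, 5, 7, 7, 7, 7]

[5, 5, 5, 5, 5, 7, 7, 7, 7]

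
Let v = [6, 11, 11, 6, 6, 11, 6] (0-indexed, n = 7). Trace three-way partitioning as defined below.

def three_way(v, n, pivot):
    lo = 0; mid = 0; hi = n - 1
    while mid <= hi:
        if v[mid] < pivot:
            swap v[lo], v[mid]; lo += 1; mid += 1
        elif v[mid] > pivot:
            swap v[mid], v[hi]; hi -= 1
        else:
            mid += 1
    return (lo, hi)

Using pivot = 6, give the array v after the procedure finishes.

[6, 6, 6, 6, 11, 11, 11]

pivot = 6; lo=0, mid=0, hi=6
v[mid]=6=6: mid=1
v[mid]=11>6: swap v[1],v[6]; hi=5 → [6, 6, 11, 6, 6, 11, 11]
v[mid]=6=6: mid=2
v[mid]=11>6: swap v[2],v[5]; hi=4 → [6, 6, 11, 6, 6, 11, 11]
v[mid]=11>6: swap v[2],v[4]; hi=3 → [6, 6, 6, 6, 11, 11, 11]
v[mid]=6=6: mid=3
v[mid]=6=6: mid=4
end: lo=0, hi=3; v = [6, 6, 6, 6, 11, 11, 11]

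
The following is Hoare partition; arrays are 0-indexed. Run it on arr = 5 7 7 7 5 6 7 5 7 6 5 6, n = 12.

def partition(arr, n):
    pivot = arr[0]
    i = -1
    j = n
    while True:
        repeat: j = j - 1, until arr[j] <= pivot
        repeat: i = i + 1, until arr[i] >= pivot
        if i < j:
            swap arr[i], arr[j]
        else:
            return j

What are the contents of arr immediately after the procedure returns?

pivot=5
j stops at 10 (5), i stops at 0 (5); swap ⇒ 5 7 7 7 5 6 7 5 7 6 5 6
j stops at 7 (5), i stops at 1 (7); swap ⇒ 5 5 7 7 5 6 7 7 7 6 5 6
j stops at 4 (5), i stops at 2 (7); swap ⇒ 5 5 5 7 7 6 7 7 7 6 5 6
j stops at 2, i stops at 3; i≥j ⇒ return 2. arr=5 5 5 7 7 6 7 7 7 6 5 6

5 5 5 7 7 6 7 7 7 6 5 6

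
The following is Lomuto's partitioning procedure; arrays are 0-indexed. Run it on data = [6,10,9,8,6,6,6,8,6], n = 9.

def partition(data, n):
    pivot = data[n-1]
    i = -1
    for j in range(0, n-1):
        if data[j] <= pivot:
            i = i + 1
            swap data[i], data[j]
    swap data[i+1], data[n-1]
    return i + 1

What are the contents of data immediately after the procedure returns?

pivot = data[8] = 6; i = -1
j=0: data[0]=6 ≤ 6 → i=0, swap data[0],data[0] (no change) → [6,10,9,8,6,6,6,8,6]
j=1: data[1]=10 > 6 → no swap
j=2: data[2]=9 > 6 → no swap
j=3: data[3]=8 > 6 → no swap
j=4: data[4]=6 ≤ 6 → i=1, swap data[1],data[4] → [6,6,9,8,10,6,6,8,6]
j=5: data[5]=6 ≤ 6 → i=2, swap data[2],data[5] → [6,6,6,8,10,9,6,8,6]
j=6: data[6]=6 ≤ 6 → i=3, swap data[3],data[6] → [6,6,6,6,10,9,8,8,6]
j=7: data[7]=8 > 6 → no swap
final swap data[4],data[8] → [6,6,6,6,6,9,8,8,10]; return 4

[6,6,6,6,6,9,8,8,10]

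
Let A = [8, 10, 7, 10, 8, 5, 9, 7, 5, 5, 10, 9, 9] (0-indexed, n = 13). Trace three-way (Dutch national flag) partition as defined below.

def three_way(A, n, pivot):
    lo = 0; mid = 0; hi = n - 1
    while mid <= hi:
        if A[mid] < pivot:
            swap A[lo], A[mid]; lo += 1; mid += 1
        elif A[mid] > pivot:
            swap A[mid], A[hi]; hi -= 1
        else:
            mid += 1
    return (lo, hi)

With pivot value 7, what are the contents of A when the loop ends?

lo=0 mid=0 hi=12
8>7: swap(0,12), hi=11 ⇒ [9, 10, 7, 10, 8, 5, 9, 7, 5, 5, 10, 9, 8]
9>7: swap(0,11), hi=10 ⇒ [9, 10, 7, 10, 8, 5, 9, 7, 5, 5, 10, 9, 8]
9>7: swap(0,10), hi=9 ⇒ [10, 10, 7, 10, 8, 5, 9, 7, 5, 5, 9, 9, 8]
10>7: swap(0,9), hi=8 ⇒ [5, 10, 7, 10, 8, 5, 9, 7, 5, 10, 9, 9, 8]
5<7: swap(0,0), lo=1 mid=1 ⇒ [5, 10, 7, 10, 8, 5, 9, 7, 5, 10, 9, 9, 8]
10>7: swap(1,8), hi=7 ⇒ [5, 5, 7, 10, 8, 5, 9, 7, 10, 10, 9, 9, 8]
5<7: swap(1,1), lo=2 mid=2 ⇒ [5, 5, 7, 10, 8, 5, 9, 7, 10, 10, 9, 9, 8]
7=7: mid=3
10>7: swap(3,7), hi=6 ⇒ [5, 5, 7, 7, 8, 5, 9, 10, 10, 10, 9, 9, 8]
7=7: mid=4
8>7: swap(4,6), hi=5 ⇒ [5, 5, 7, 7, 9, 5, 8, 10, 10, 10, 9, 9, 8]
9>7: swap(4,5), hi=4 ⇒ [5, 5, 7, 7, 5, 9, 8, 10, 10, 10, 9, 9, 8]
5<7: swap(2,4), lo=3 mid=5 ⇒ [5, 5, 5, 7, 7, 9, 8, 10, 10, 10, 9, 9, 8]
done. lo=3 hi=4; A=[5, 5, 5, 7, 7, 9, 8, 10, 10, 10, 9, 9, 8]

[5, 5, 5, 7, 7, 9, 8, 10, 10, 10, 9, 9, 8]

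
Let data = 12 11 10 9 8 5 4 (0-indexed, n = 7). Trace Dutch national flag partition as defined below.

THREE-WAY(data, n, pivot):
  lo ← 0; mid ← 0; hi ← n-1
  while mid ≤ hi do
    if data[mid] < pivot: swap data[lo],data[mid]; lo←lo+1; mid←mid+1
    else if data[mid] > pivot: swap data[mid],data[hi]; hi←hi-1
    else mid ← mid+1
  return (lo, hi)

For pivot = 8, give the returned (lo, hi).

pivot = 8; lo=0, mid=0, hi=6
data[mid]=12>8: swap data[0],data[6]; hi=5 → 4 11 10 9 8 5 12
data[mid]=4<8: swap data[0],data[0]; lo=1,mid=1 → 4 11 10 9 8 5 12
data[mid]=11>8: swap data[1],data[5]; hi=4 → 4 5 10 9 8 11 12
data[mid]=5<8: swap data[1],data[1]; lo=2,mid=2 → 4 5 10 9 8 11 12
data[mid]=10>8: swap data[2],data[4]; hi=3 → 4 5 8 9 10 11 12
data[mid]=8=8: mid=3
data[mid]=9>8: swap data[3],data[3]; hi=2 → 4 5 8 9 10 11 12
end: lo=2, hi=2; data = 4 5 8 9 10 11 12

(2, 2)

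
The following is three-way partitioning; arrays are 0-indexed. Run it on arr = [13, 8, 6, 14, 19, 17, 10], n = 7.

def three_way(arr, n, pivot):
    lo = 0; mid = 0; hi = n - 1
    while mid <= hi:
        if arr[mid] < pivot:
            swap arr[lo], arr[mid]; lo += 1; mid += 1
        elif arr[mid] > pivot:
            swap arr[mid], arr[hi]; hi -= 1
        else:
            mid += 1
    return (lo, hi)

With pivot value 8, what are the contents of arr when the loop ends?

[6, 8, 14, 19, 17, 10, 13]

pivot = 8; lo=0, mid=0, hi=6
arr[mid]=13>8: swap arr[0],arr[6]; hi=5 → [10, 8, 6, 14, 19, 17, 13]
arr[mid]=10>8: swap arr[0],arr[5]; hi=4 → [17, 8, 6, 14, 19, 10, 13]
arr[mid]=17>8: swap arr[0],arr[4]; hi=3 → [19, 8, 6, 14, 17, 10, 13]
arr[mid]=19>8: swap arr[0],arr[3]; hi=2 → [14, 8, 6, 19, 17, 10, 13]
arr[mid]=14>8: swap arr[0],arr[2]; hi=1 → [6, 8, 14, 19, 17, 10, 13]
arr[mid]=6<8: swap arr[0],arr[0]; lo=1,mid=1 → [6, 8, 14, 19, 17, 10, 13]
arr[mid]=8=8: mid=2
end: lo=1, hi=1; arr = [6, 8, 14, 19, 17, 10, 13]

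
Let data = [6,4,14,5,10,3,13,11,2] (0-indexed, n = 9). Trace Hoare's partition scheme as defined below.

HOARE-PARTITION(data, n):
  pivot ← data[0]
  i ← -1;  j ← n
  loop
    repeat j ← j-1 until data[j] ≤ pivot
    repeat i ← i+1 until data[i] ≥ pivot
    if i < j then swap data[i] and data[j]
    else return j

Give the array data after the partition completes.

[2,4,3,5,10,14,13,11,6]

pivot = data[0] = 6; i = -1, j = 9
j→8 (data[8]=2≤6), i→0 (data[0]=6≥6); i<j, swap → [2,4,14,5,10,3,13,11,6]
j→5 (data[5]=3≤6), i→2 (data[2]=14≥6); i<j, swap → [2,4,3,5,10,14,13,11,6]
j→3, i→4; i≥j, return j=3. data = [2,4,3,5,10,14,13,11,6]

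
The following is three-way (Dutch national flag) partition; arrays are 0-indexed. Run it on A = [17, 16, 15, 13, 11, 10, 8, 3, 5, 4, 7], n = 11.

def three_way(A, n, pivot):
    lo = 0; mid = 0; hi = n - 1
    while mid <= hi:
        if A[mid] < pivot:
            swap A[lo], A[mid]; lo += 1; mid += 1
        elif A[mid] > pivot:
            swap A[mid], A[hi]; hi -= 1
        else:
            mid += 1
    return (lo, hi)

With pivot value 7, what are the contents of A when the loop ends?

lo=0 mid=0 hi=10
17>7: swap(0,10), hi=9 ⇒ [7, 16, 15, 13, 11, 10, 8, 3, 5, 4, 17]
7=7: mid=1
16>7: swap(1,9), hi=8 ⇒ [7, 4, 15, 13, 11, 10, 8, 3, 5, 16, 17]
4<7: swap(0,1), lo=1 mid=2 ⇒ [4, 7, 15, 13, 11, 10, 8, 3, 5, 16, 17]
15>7: swap(2,8), hi=7 ⇒ [4, 7, 5, 13, 11, 10, 8, 3, 15, 16, 17]
5<7: swap(1,2), lo=2 mid=3 ⇒ [4, 5, 7, 13, 11, 10, 8, 3, 15, 16, 17]
13>7: swap(3,7), hi=6 ⇒ [4, 5, 7, 3, 11, 10, 8, 13, 15, 16, 17]
3<7: swap(2,3), lo=3 mid=4 ⇒ [4, 5, 3, 7, 11, 10, 8, 13, 15, 16, 17]
11>7: swap(4,6), hi=5 ⇒ [4, 5, 3, 7, 8, 10, 11, 13, 15, 16, 17]
8>7: swap(4,5), hi=4 ⇒ [4, 5, 3, 7, 10, 8, 11, 13, 15, 16, 17]
10>7: swap(4,4), hi=3 ⇒ [4, 5, 3, 7, 10, 8, 11, 13, 15, 16, 17]
done. lo=3 hi=3; A=[4, 5, 3, 7, 10, 8, 11, 13, 15, 16, 17]

[4, 5, 3, 7, 10, 8, 11, 13, 15, 16, 17]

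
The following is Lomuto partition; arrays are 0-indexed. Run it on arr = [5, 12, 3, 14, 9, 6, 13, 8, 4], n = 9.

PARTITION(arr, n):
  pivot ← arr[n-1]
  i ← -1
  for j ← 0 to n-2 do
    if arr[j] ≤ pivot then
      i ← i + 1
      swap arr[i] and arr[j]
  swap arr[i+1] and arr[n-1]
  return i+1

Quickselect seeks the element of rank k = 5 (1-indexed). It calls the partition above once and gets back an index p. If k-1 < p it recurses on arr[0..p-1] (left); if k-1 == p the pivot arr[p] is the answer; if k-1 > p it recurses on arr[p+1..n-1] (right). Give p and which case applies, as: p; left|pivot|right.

1; right

pivot = arr[8] = 4; i = -1
j=0: arr[0]=5 > 4 → no swap
j=1: arr[1]=12 > 4 → no swap
j=2: arr[2]=3 ≤ 4 → i=0, swap arr[0],arr[2] → [3, 12, 5, 14, 9, 6, 13, 8, 4]
j=3: arr[3]=14 > 4 → no swap
j=4: arr[4]=9 > 4 → no swap
j=5: arr[5]=6 > 4 → no swap
j=6: arr[6]=13 > 4 → no swap
j=7: arr[7]=8 > 4 → no swap
final swap arr[1],arr[8] → [3, 4, 5, 14, 9, 6, 13, 8, 12]; return 1
p = 1; k-1 = 4 > 1 ⇒ right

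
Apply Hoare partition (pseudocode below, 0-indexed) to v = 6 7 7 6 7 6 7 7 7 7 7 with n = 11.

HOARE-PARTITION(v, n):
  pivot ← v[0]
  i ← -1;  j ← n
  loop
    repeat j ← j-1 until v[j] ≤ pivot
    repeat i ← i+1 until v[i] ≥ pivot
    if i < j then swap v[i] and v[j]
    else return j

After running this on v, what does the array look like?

6 6 7 7 7 6 7 7 7 7 7

pivot = v[0] = 6; i = -1, j = 11
j→5 (v[5]=6≤6), i→0 (v[0]=6≥6); i<j, swap → 6 7 7 6 7 6 7 7 7 7 7
j→3 (v[3]=6≤6), i→1 (v[1]=7≥6); i<j, swap → 6 6 7 7 7 6 7 7 7 7 7
j→1, i→2; i≥j, return j=1. v = 6 6 7 7 7 6 7 7 7 7 7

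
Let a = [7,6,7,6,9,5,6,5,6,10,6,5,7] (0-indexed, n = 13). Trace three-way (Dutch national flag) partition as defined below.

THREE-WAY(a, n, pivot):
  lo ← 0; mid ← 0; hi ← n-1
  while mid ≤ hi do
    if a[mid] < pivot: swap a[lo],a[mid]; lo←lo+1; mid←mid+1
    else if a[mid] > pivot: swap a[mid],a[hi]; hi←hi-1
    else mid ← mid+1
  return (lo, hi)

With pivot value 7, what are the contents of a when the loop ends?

[6,6,5,6,5,6,5,6,7,7,7,10,9]

pivot = 7; lo=0, mid=0, hi=12
a[mid]=7=7: mid=1
a[mid]=6<7: swap a[0],a[1]; lo=1,mid=2 → [6,7,7,6,9,5,6,5,6,10,6,5,7]
a[mid]=7=7: mid=3
a[mid]=6<7: swap a[1],a[3]; lo=2,mid=4 → [6,6,7,7,9,5,6,5,6,10,6,5,7]
a[mid]=9>7: swap a[4],a[12]; hi=11 → [6,6,7,7,7,5,6,5,6,10,6,5,9]
a[mid]=7=7: mid=5
a[mid]=5<7: swap a[2],a[5]; lo=3,mid=6 → [6,6,5,7,7,7,6,5,6,10,6,5,9]
a[mid]=6<7: swap a[3],a[6]; lo=4,mid=7 → [6,6,5,6,7,7,7,5,6,10,6,5,9]
a[mid]=5<7: swap a[4],a[7]; lo=5,mid=8 → [6,6,5,6,5,7,7,7,6,10,6,5,9]
a[mid]=6<7: swap a[5],a[8]; lo=6,mid=9 → [6,6,5,6,5,6,7,7,7,10,6,5,9]
a[mid]=10>7: swap a[9],a[11]; hi=10 → [6,6,5,6,5,6,7,7,7,5,6,10,9]
a[mid]=5<7: swap a[6],a[9]; lo=7,mid=10 → [6,6,5,6,5,6,5,7,7,7,6,10,9]
a[mid]=6<7: swap a[7],a[10]; lo=8,mid=11 → [6,6,5,6,5,6,5,6,7,7,7,10,9]
end: lo=8, hi=10; a = [6,6,5,6,5,6,5,6,7,7,7,10,9]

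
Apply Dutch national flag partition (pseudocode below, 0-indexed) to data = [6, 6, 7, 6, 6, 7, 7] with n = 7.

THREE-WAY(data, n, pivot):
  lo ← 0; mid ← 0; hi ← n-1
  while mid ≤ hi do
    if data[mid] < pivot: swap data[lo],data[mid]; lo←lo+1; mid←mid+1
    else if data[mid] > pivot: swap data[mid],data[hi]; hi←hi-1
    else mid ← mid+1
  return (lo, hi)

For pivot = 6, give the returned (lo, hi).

(0, 3)

lo=0 mid=0 hi=6
6=6: mid=1
6=6: mid=2
7>6: swap(2,6), hi=5 ⇒ [6, 6, 7, 6, 6, 7, 7]
7>6: swap(2,5), hi=4 ⇒ [6, 6, 7, 6, 6, 7, 7]
7>6: swap(2,4), hi=3 ⇒ [6, 6, 6, 6, 7, 7, 7]
6=6: mid=3
6=6: mid=4
done. lo=0 hi=3; data=[6, 6, 6, 6, 7, 7, 7]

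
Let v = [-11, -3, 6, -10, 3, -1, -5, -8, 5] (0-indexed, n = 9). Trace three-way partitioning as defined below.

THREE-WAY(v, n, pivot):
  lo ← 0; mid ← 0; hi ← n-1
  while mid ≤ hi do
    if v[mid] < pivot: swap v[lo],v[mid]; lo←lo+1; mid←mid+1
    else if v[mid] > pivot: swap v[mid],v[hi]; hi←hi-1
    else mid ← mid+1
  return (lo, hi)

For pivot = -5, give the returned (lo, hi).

(3, 3)

lo=0 mid=0 hi=8
-11<-5: swap(0,0), lo=1 mid=1 ⇒ [-11, -3, 6, -10, 3, -1, -5, -8, 5]
-3>-5: swap(1,8), hi=7 ⇒ [-11, 5, 6, -10, 3, -1, -5, -8, -3]
5>-5: swap(1,7), hi=6 ⇒ [-11, -8, 6, -10, 3, -1, -5, 5, -3]
-8<-5: swap(1,1), lo=2 mid=2 ⇒ [-11, -8, 6, -10, 3, -1, -5, 5, -3]
6>-5: swap(2,6), hi=5 ⇒ [-11, -8, -5, -10, 3, -1, 6, 5, -3]
-5=-5: mid=3
-10<-5: swap(2,3), lo=3 mid=4 ⇒ [-11, -8, -10, -5, 3, -1, 6, 5, -3]
3>-5: swap(4,5), hi=4 ⇒ [-11, -8, -10, -5, -1, 3, 6, 5, -3]
-1>-5: swap(4,4), hi=3 ⇒ [-11, -8, -10, -5, -1, 3, 6, 5, -3]
done. lo=3 hi=3; v=[-11, -8, -10, -5, -1, 3, 6, 5, -3]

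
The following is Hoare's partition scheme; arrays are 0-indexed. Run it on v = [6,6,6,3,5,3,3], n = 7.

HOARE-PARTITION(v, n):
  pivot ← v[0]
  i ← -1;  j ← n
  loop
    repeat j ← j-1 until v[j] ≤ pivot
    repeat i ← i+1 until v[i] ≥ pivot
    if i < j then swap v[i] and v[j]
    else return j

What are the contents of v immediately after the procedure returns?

pivot=6
j stops at 6 (3), i stops at 0 (6); swap ⇒ [3,6,6,3,5,3,6]
j stops at 5 (3), i stops at 1 (6); swap ⇒ [3,3,6,3,5,6,6]
j stops at 4 (5), i stops at 2 (6); swap ⇒ [3,3,5,3,6,6,6]
j stops at 3, i stops at 4; i≥j ⇒ return 3. v=[3,3,5,3,6,6,6]

[3,3,5,3,6,6,6]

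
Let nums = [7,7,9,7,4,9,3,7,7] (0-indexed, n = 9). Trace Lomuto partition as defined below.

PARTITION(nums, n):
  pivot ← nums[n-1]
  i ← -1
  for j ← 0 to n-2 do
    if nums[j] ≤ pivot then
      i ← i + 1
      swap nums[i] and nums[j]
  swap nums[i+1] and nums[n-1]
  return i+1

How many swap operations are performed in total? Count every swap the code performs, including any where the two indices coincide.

7

pivot = nums[8] = 7; i = -1
j=0: nums[0]=7 ≤ 7 → i=0, swap nums[0],nums[0] (no change) → [7,7,9,7,4,9,3,7,7]
j=1: nums[1]=7 ≤ 7 → i=1, swap nums[1],nums[1] (no change) → [7,7,9,7,4,9,3,7,7]
j=2: nums[2]=9 > 7 → no swap
j=3: nums[3]=7 ≤ 7 → i=2, swap nums[2],nums[3] → [7,7,7,9,4,9,3,7,7]
j=4: nums[4]=4 ≤ 7 → i=3, swap nums[3],nums[4] → [7,7,7,4,9,9,3,7,7]
j=5: nums[5]=9 > 7 → no swap
j=6: nums[6]=3 ≤ 7 → i=4, swap nums[4],nums[6] → [7,7,7,4,3,9,9,7,7]
j=7: nums[7]=7 ≤ 7 → i=5, swap nums[5],nums[7] → [7,7,7,4,3,7,9,9,7]
final swap nums[6],nums[8] → [7,7,7,4,3,7,7,9,9]; return 6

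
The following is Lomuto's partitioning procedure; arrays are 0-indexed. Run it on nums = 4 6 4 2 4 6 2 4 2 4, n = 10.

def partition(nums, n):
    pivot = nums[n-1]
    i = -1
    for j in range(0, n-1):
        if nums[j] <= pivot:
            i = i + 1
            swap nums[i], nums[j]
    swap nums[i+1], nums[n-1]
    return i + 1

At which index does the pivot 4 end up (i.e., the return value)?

7

pivot=4, i=-1
j=0: 4≤4, i=0, swap(0,0) ⇒ 4 6 4 2 4 6 2 4 2 4
j=1: 6>4, skip
j=2: 4≤4, i=1, swap(1,2) ⇒ 4 4 6 2 4 6 2 4 2 4
j=3: 2≤4, i=2, swap(2,3) ⇒ 4 4 2 6 4 6 2 4 2 4
j=4: 4≤4, i=3, swap(3,4) ⇒ 4 4 2 4 6 6 2 4 2 4
j=5: 6>4, skip
j=6: 2≤4, i=4, swap(4,6) ⇒ 4 4 2 4 2 6 6 4 2 4
j=7: 4≤4, i=5, swap(5,7) ⇒ 4 4 2 4 2 4 6 6 2 4
j=8: 2≤4, i=6, swap(6,8) ⇒ 4 4 2 4 2 4 2 6 6 4
swap(7,9) ⇒ 4 4 2 4 2 4 2 4 6 6; return 7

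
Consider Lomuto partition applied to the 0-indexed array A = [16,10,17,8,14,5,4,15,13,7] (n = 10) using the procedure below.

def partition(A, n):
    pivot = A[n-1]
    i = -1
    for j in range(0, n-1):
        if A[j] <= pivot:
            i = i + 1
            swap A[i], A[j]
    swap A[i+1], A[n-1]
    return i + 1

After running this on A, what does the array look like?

[5,4,7,8,14,16,10,15,13,17]

pivot = A[9] = 7; i = -1
j=0: A[0]=16 > 7 → no swap
j=1: A[1]=10 > 7 → no swap
j=2: A[2]=17 > 7 → no swap
j=3: A[3]=8 > 7 → no swap
j=4: A[4]=14 > 7 → no swap
j=5: A[5]=5 ≤ 7 → i=0, swap A[0],A[5] → [5,10,17,8,14,16,4,15,13,7]
j=6: A[6]=4 ≤ 7 → i=1, swap A[1],A[6] → [5,4,17,8,14,16,10,15,13,7]
j=7: A[7]=15 > 7 → no swap
j=8: A[8]=13 > 7 → no swap
final swap A[2],A[9] → [5,4,7,8,14,16,10,15,13,17]; return 2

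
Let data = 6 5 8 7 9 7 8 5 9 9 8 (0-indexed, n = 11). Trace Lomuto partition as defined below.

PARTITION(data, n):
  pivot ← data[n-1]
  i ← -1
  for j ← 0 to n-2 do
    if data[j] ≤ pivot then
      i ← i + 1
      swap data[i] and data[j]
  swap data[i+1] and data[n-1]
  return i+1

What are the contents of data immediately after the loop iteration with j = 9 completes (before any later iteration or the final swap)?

6 5 8 7 7 8 5 9 9 9 8

pivot = data[10] = 8; i = -1
j=0: data[0]=6 ≤ 8 → i=0, swap data[0],data[0] (no change) → 6 5 8 7 9 7 8 5 9 9 8
j=1: data[1]=5 ≤ 8 → i=1, swap data[1],data[1] (no change) → 6 5 8 7 9 7 8 5 9 9 8
j=2: data[2]=8 ≤ 8 → i=2, swap data[2],data[2] (no change) → 6 5 8 7 9 7 8 5 9 9 8
j=3: data[3]=7 ≤ 8 → i=3, swap data[3],data[3] (no change) → 6 5 8 7 9 7 8 5 9 9 8
j=4: data[4]=9 > 8 → no swap
j=5: data[5]=7 ≤ 8 → i=4, swap data[4],data[5] → 6 5 8 7 7 9 8 5 9 9 8
j=6: data[6]=8 ≤ 8 → i=5, swap data[5],data[6] → 6 5 8 7 7 8 9 5 9 9 8
j=7: data[7]=5 ≤ 8 → i=6, swap data[6],data[7] → 6 5 8 7 7 8 5 9 9 9 8
j=8: data[8]=9 > 8 → no swap
j=9: data[9]=9 > 8 → no swap
(after j=9) data = 6 5 8 7 7 8 5 9 9 9 8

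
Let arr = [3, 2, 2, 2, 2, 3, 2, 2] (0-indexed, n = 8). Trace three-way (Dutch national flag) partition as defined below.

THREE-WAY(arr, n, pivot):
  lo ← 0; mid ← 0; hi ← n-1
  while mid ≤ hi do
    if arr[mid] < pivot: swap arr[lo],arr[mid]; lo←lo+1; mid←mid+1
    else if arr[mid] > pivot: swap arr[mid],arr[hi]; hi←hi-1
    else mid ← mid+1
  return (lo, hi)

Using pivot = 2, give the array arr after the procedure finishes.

[2, 2, 2, 2, 2, 2, 3, 3]

pivot = 2; lo=0, mid=0, hi=7
arr[mid]=3>2: swap arr[0],arr[7]; hi=6 → [2, 2, 2, 2, 2, 3, 2, 3]
arr[mid]=2=2: mid=1
arr[mid]=2=2: mid=2
arr[mid]=2=2: mid=3
arr[mid]=2=2: mid=4
arr[mid]=2=2: mid=5
arr[mid]=3>2: swap arr[5],arr[6]; hi=5 → [2, 2, 2, 2, 2, 2, 3, 3]
arr[mid]=2=2: mid=6
end: lo=0, hi=5; arr = [2, 2, 2, 2, 2, 2, 3, 3]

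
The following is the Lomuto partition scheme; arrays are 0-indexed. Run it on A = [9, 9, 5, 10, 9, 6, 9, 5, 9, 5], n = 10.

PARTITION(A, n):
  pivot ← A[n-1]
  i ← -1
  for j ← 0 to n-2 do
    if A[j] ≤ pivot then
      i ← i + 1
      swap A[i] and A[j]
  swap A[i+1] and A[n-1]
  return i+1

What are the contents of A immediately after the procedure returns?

pivot = A[9] = 5; i = -1
j=0: A[0]=9 > 5 → no swap
j=1: A[1]=9 > 5 → no swap
j=2: A[2]=5 ≤ 5 → i=0, swap A[0],A[2] → [5, 9, 9, 10, 9, 6, 9, 5, 9, 5]
j=3: A[3]=10 > 5 → no swap
j=4: A[4]=9 > 5 → no swap
j=5: A[5]=6 > 5 → no swap
j=6: A[6]=9 > 5 → no swap
j=7: A[7]=5 ≤ 5 → i=1, swap A[1],A[7] → [5, 5, 9, 10, 9, 6, 9, 9, 9, 5]
j=8: A[8]=9 > 5 → no swap
final swap A[2],A[9] → [5, 5, 5, 10, 9, 6, 9, 9, 9, 9]; return 2

[5, 5, 5, 10, 9, 6, 9, 9, 9, 9]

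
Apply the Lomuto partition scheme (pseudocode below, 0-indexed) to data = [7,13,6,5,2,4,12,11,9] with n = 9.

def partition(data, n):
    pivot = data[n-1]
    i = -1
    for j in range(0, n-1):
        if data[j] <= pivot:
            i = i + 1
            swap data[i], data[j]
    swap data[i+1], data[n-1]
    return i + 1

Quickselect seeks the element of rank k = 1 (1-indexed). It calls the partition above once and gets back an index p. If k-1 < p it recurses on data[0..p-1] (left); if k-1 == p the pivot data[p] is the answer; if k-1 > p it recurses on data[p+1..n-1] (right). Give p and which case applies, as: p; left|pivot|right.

pivot=9, i=-1
j=0: 7≤9, i=0, swap(0,0) ⇒ [7,13,6,5,2,4,12,11,9]
j=1: 13>9, skip
j=2: 6≤9, i=1, swap(1,2) ⇒ [7,6,13,5,2,4,12,11,9]
j=3: 5≤9, i=2, swap(2,3) ⇒ [7,6,5,13,2,4,12,11,9]
j=4: 2≤9, i=3, swap(3,4) ⇒ [7,6,5,2,13,4,12,11,9]
j=5: 4≤9, i=4, swap(4,5) ⇒ [7,6,5,2,4,13,12,11,9]
j=6: 12>9, skip
j=7: 11>9, skip
swap(5,8) ⇒ [7,6,5,2,4,9,12,11,13]; return 5
p = 5; k-1 = 0 < 5 ⇒ left

5; left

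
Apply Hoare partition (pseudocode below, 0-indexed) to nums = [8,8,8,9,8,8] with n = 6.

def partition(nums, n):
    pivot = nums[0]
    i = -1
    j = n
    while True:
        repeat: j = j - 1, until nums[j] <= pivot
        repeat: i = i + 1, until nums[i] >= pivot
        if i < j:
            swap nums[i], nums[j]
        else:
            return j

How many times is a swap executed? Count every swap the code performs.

2

pivot = nums[0] = 8; i = -1, j = 6
j→5 (nums[5]=8≤8), i→0 (nums[0]=8≥8); i<j, swap → [8,8,8,9,8,8]
j→4 (nums[4]=8≤8), i→1 (nums[1]=8≥8); i<j, swap → [8,8,8,9,8,8]
j→2, i→2; i≥j, return j=2. nums = [8,8,8,9,8,8]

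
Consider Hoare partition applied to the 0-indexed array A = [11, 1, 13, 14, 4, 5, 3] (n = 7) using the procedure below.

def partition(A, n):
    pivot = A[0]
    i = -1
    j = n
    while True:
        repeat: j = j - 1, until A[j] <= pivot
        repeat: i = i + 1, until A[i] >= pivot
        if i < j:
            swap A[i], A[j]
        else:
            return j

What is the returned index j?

pivot=11
j stops at 6 (3), i stops at 0 (11); swap ⇒ [3, 1, 13, 14, 4, 5, 11]
j stops at 5 (5), i stops at 2 (13); swap ⇒ [3, 1, 5, 14, 4, 13, 11]
j stops at 4 (4), i stops at 3 (14); swap ⇒ [3, 1, 5, 4, 14, 13, 11]
j stops at 3, i stops at 4; i≥j ⇒ return 3. A=[3, 1, 5, 4, 14, 13, 11]

3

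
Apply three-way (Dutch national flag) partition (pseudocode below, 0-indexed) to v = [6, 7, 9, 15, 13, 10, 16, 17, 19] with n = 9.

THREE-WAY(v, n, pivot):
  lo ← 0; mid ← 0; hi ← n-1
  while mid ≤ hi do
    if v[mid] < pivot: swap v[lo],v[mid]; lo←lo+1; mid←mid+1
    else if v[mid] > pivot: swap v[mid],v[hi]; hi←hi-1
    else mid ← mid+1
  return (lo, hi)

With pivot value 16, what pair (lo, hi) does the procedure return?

lo=0 mid=0 hi=8
6<16: swap(0,0), lo=1 mid=1 ⇒ [6, 7, 9, 15, 13, 10, 16, 17, 19]
7<16: swap(1,1), lo=2 mid=2 ⇒ [6, 7, 9, 15, 13, 10, 16, 17, 19]
9<16: swap(2,2), lo=3 mid=3 ⇒ [6, 7, 9, 15, 13, 10, 16, 17, 19]
15<16: swap(3,3), lo=4 mid=4 ⇒ [6, 7, 9, 15, 13, 10, 16, 17, 19]
13<16: swap(4,4), lo=5 mid=5 ⇒ [6, 7, 9, 15, 13, 10, 16, 17, 19]
10<16: swap(5,5), lo=6 mid=6 ⇒ [6, 7, 9, 15, 13, 10, 16, 17, 19]
16=16: mid=7
17>16: swap(7,8), hi=7 ⇒ [6, 7, 9, 15, 13, 10, 16, 19, 17]
19>16: swap(7,7), hi=6 ⇒ [6, 7, 9, 15, 13, 10, 16, 19, 17]
done. lo=6 hi=6; v=[6, 7, 9, 15, 13, 10, 16, 19, 17]

(6, 6)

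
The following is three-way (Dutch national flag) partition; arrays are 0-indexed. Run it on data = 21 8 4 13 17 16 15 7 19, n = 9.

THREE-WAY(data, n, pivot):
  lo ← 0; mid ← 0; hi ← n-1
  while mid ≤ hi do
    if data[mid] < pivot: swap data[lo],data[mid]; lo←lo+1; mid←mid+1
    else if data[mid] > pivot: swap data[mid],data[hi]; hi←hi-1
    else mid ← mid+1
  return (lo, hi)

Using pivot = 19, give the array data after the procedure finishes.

8 4 13 17 16 15 7 19 21

pivot = 19; lo=0, mid=0, hi=8
data[mid]=21>19: swap data[0],data[8]; hi=7 → 19 8 4 13 17 16 15 7 21
data[mid]=19=19: mid=1
data[mid]=8<19: swap data[0],data[1]; lo=1,mid=2 → 8 19 4 13 17 16 15 7 21
data[mid]=4<19: swap data[1],data[2]; lo=2,mid=3 → 8 4 19 13 17 16 15 7 21
data[mid]=13<19: swap data[2],data[3]; lo=3,mid=4 → 8 4 13 19 17 16 15 7 21
data[mid]=17<19: swap data[3],data[4]; lo=4,mid=5 → 8 4 13 17 19 16 15 7 21
data[mid]=16<19: swap data[4],data[5]; lo=5,mid=6 → 8 4 13 17 16 19 15 7 21
data[mid]=15<19: swap data[5],data[6]; lo=6,mid=7 → 8 4 13 17 16 15 19 7 21
data[mid]=7<19: swap data[6],data[7]; lo=7,mid=8 → 8 4 13 17 16 15 7 19 21
end: lo=7, hi=7; data = 8 4 13 17 16 15 7 19 21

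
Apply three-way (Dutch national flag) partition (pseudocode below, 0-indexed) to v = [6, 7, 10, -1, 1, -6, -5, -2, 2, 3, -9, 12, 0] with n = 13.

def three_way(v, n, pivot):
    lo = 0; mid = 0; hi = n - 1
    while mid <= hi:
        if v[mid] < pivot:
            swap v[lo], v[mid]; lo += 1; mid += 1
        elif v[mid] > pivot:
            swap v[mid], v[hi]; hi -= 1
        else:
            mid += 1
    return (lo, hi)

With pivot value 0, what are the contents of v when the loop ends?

[-9, -2, -1, -5, -6, 0, 1, 2, 3, 10, 12, 7, 6]

pivot = 0; lo=0, mid=0, hi=12
v[mid]=6>0: swap v[0],v[12]; hi=11 → [0, 7, 10, -1, 1, -6, -5, -2, 2, 3, -9, 12, 6]
v[mid]=0=0: mid=1
v[mid]=7>0: swap v[1],v[11]; hi=10 → [0, 12, 10, -1, 1, -6, -5, -2, 2, 3, -9, 7, 6]
v[mid]=12>0: swap v[1],v[10]; hi=9 → [0, -9, 10, -1, 1, -6, -5, -2, 2, 3, 12, 7, 6]
v[mid]=-9<0: swap v[0],v[1]; lo=1,mid=2 → [-9, 0, 10, -1, 1, -6, -5, -2, 2, 3, 12, 7, 6]
v[mid]=10>0: swap v[2],v[9]; hi=8 → [-9, 0, 3, -1, 1, -6, -5, -2, 2, 10, 12, 7, 6]
v[mid]=3>0: swap v[2],v[8]; hi=7 → [-9, 0, 2, -1, 1, -6, -5, -2, 3, 10, 12, 7, 6]
v[mid]=2>0: swap v[2],v[7]; hi=6 → [-9, 0, -2, -1, 1, -6, -5, 2, 3, 10, 12, 7, 6]
v[mid]=-2<0: swap v[1],v[2]; lo=2,mid=3 → [-9, -2, 0, -1, 1, -6, -5, 2, 3, 10, 12, 7, 6]
v[mid]=-1<0: swap v[2],v[3]; lo=3,mid=4 → [-9, -2, -1, 0, 1, -6, -5, 2, 3, 10, 12, 7, 6]
v[mid]=1>0: swap v[4],v[6]; hi=5 → [-9, -2, -1, 0, -5, -6, 1, 2, 3, 10, 12, 7, 6]
v[mid]=-5<0: swap v[3],v[4]; lo=4,mid=5 → [-9, -2, -1, -5, 0, -6, 1, 2, 3, 10, 12, 7, 6]
v[mid]=-6<0: swap v[4],v[5]; lo=5,mid=6 → [-9, -2, -1, -5, -6, 0, 1, 2, 3, 10, 12, 7, 6]
end: lo=5, hi=5; v = [-9, -2, -1, -5, -6, 0, 1, 2, 3, 10, 12, 7, 6]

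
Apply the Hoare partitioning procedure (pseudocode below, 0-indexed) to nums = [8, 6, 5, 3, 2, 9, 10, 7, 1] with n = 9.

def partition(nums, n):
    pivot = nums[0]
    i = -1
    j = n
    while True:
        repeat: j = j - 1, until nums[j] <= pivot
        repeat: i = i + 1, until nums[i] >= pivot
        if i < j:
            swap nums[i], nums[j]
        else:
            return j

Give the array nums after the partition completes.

pivot = nums[0] = 8; i = -1, j = 9
j→8 (nums[8]=1≤8), i→0 (nums[0]=8≥8); i<j, swap → [1, 6, 5, 3, 2, 9, 10, 7, 8]
j→7 (nums[7]=7≤8), i→5 (nums[5]=9≥8); i<j, swap → [1, 6, 5, 3, 2, 7, 10, 9, 8]
j→5, i→6; i≥j, return j=5. nums = [1, 6, 5, 3, 2, 7, 10, 9, 8]

[1, 6, 5, 3, 2, 7, 10, 9, 8]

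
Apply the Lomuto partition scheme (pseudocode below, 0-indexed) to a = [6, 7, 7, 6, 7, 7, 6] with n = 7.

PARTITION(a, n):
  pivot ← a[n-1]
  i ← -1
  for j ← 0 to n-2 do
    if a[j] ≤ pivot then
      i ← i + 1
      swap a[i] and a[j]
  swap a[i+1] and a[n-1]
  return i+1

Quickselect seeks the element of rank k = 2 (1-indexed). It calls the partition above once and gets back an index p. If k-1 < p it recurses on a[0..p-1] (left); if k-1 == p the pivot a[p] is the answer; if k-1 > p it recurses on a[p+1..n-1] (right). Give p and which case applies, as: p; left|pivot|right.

2; left

pivot=6, i=-1
j=0: 6≤6, i=0, swap(0,0) ⇒ [6, 7, 7, 6, 7, 7, 6]
j=1: 7>6, skip
j=2: 7>6, skip
j=3: 6≤6, i=1, swap(1,3) ⇒ [6, 6, 7, 7, 7, 7, 6]
j=4: 7>6, skip
j=5: 7>6, skip
swap(2,6) ⇒ [6, 6, 6, 7, 7, 7, 7]; return 2
p = 2; k-1 = 1 < 2 ⇒ left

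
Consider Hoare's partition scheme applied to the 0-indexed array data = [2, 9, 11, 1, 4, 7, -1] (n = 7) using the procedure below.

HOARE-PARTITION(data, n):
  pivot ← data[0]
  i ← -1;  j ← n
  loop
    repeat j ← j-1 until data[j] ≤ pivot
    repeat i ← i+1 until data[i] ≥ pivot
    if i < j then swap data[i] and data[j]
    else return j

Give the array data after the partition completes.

pivot=2
j stops at 6 (-1), i stops at 0 (2); swap ⇒ [-1, 9, 11, 1, 4, 7, 2]
j stops at 3 (1), i stops at 1 (9); swap ⇒ [-1, 1, 11, 9, 4, 7, 2]
j stops at 1, i stops at 2; i≥j ⇒ return 1. data=[-1, 1, 11, 9, 4, 7, 2]

[-1, 1, 11, 9, 4, 7, 2]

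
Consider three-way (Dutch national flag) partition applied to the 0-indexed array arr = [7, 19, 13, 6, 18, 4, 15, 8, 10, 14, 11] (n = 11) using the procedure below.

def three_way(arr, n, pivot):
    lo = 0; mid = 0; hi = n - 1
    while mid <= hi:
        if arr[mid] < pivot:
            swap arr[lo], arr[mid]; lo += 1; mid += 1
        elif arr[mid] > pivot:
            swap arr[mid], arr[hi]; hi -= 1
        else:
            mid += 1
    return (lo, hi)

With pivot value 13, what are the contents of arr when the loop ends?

[7, 11, 6, 10, 4, 8, 13, 15, 14, 18, 19]

pivot = 13; lo=0, mid=0, hi=10
arr[mid]=7<13: swap arr[0],arr[0]; lo=1,mid=1 → [7, 19, 13, 6, 18, 4, 15, 8, 10, 14, 11]
arr[mid]=19>13: swap arr[1],arr[10]; hi=9 → [7, 11, 13, 6, 18, 4, 15, 8, 10, 14, 19]
arr[mid]=11<13: swap arr[1],arr[1]; lo=2,mid=2 → [7, 11, 13, 6, 18, 4, 15, 8, 10, 14, 19]
arr[mid]=13=13: mid=3
arr[mid]=6<13: swap arr[2],arr[3]; lo=3,mid=4 → [7, 11, 6, 13, 18, 4, 15, 8, 10, 14, 19]
arr[mid]=18>13: swap arr[4],arr[9]; hi=8 → [7, 11, 6, 13, 14, 4, 15, 8, 10, 18, 19]
arr[mid]=14>13: swap arr[4],arr[8]; hi=7 → [7, 11, 6, 13, 10, 4, 15, 8, 14, 18, 19]
arr[mid]=10<13: swap arr[3],arr[4]; lo=4,mid=5 → [7, 11, 6, 10, 13, 4, 15, 8, 14, 18, 19]
arr[mid]=4<13: swap arr[4],arr[5]; lo=5,mid=6 → [7, 11, 6, 10, 4, 13, 15, 8, 14, 18, 19]
arr[mid]=15>13: swap arr[6],arr[7]; hi=6 → [7, 11, 6, 10, 4, 13, 8, 15, 14, 18, 19]
arr[mid]=8<13: swap arr[5],arr[6]; lo=6,mid=7 → [7, 11, 6, 10, 4, 8, 13, 15, 14, 18, 19]
end: lo=6, hi=6; arr = [7, 11, 6, 10, 4, 8, 13, 15, 14, 18, 19]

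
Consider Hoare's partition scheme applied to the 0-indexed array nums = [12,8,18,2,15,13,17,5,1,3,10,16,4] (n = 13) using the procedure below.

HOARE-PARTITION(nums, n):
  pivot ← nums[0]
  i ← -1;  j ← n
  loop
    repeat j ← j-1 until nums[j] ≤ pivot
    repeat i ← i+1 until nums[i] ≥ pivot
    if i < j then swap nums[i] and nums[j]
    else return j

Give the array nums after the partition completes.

pivot = nums[0] = 12; i = -1, j = 13
j→12 (nums[12]=4≤12), i→0 (nums[0]=12≥12); i<j, swap → [4,8,18,2,15,13,17,5,1,3,10,16,12]
j→10 (nums[10]=10≤12), i→2 (nums[2]=18≥12); i<j, swap → [4,8,10,2,15,13,17,5,1,3,18,16,12]
j→9 (nums[9]=3≤12), i→4 (nums[4]=15≥12); i<j, swap → [4,8,10,2,3,13,17,5,1,15,18,16,12]
j→8 (nums[8]=1≤12), i→5 (nums[5]=13≥12); i<j, swap → [4,8,10,2,3,1,17,5,13,15,18,16,12]
j→7 (nums[7]=5≤12), i→6 (nums[6]=17≥12); i<j, swap → [4,8,10,2,3,1,5,17,13,15,18,16,12]
j→6, i→7; i≥j, return j=6. nums = [4,8,10,2,3,1,5,17,13,15,18,16,12]

[4,8,10,2,3,1,5,17,13,15,18,16,12]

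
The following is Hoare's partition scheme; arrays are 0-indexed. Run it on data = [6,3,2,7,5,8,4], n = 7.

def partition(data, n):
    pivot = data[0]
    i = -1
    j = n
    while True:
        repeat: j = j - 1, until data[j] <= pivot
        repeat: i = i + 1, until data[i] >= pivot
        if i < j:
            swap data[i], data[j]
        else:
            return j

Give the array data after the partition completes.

[4,3,2,5,7,8,6]

pivot=6
j stops at 6 (4), i stops at 0 (6); swap ⇒ [4,3,2,7,5,8,6]
j stops at 4 (5), i stops at 3 (7); swap ⇒ [4,3,2,5,7,8,6]
j stops at 3, i stops at 4; i≥j ⇒ return 3. data=[4,3,2,5,7,8,6]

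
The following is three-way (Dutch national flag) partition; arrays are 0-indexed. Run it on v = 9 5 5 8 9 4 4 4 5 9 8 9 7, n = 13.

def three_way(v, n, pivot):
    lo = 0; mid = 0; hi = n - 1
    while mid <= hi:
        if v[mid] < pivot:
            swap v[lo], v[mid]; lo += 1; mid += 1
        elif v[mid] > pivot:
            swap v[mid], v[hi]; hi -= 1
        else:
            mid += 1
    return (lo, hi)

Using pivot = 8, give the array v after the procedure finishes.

pivot = 8; lo=0, mid=0, hi=12
v[mid]=9>8: swap v[0],v[12]; hi=11 → 7 5 5 8 9 4 4 4 5 9 8 9 9
v[mid]=7<8: swap v[0],v[0]; lo=1,mid=1 → 7 5 5 8 9 4 4 4 5 9 8 9 9
v[mid]=5<8: swap v[1],v[1]; lo=2,mid=2 → 7 5 5 8 9 4 4 4 5 9 8 9 9
v[mid]=5<8: swap v[2],v[2]; lo=3,mid=3 → 7 5 5 8 9 4 4 4 5 9 8 9 9
v[mid]=8=8: mid=4
v[mid]=9>8: swap v[4],v[11]; hi=10 → 7 5 5 8 9 4 4 4 5 9 8 9 9
v[mid]=9>8: swap v[4],v[10]; hi=9 → 7 5 5 8 8 4 4 4 5 9 9 9 9
v[mid]=8=8: mid=5
v[mid]=4<8: swap v[3],v[5]; lo=4,mid=6 → 7 5 5 4 8 8 4 4 5 9 9 9 9
v[mid]=4<8: swap v[4],v[6]; lo=5,mid=7 → 7 5 5 4 4 8 8 4 5 9 9 9 9
v[mid]=4<8: swap v[5],v[7]; lo=6,mid=8 → 7 5 5 4 4 4 8 8 5 9 9 9 9
v[mid]=5<8: swap v[6],v[8]; lo=7,mid=9 → 7 5 5 4 4 4 5 8 8 9 9 9 9
v[mid]=9>8: swap v[9],v[9]; hi=8 → 7 5 5 4 4 4 5 8 8 9 9 9 9
end: lo=7, hi=8; v = 7 5 5 4 4 4 5 8 8 9 9 9 9

7 5 5 4 4 4 5 8 8 9 9 9 9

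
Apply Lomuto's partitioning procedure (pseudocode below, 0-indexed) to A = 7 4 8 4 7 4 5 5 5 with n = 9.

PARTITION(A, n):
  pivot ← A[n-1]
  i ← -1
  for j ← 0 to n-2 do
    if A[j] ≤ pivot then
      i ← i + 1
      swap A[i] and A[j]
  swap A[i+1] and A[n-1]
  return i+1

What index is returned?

5

pivot=5, i=-1
j=0: 7>5, skip
j=1: 4≤5, i=0, swap(0,1) ⇒ 4 7 8 4 7 4 5 5 5
j=2: 8>5, skip
j=3: 4≤5, i=1, swap(1,3) ⇒ 4 4 8 7 7 4 5 5 5
j=4: 7>5, skip
j=5: 4≤5, i=2, swap(2,5) ⇒ 4 4 4 7 7 8 5 5 5
j=6: 5≤5, i=3, swap(3,6) ⇒ 4 4 4 5 7 8 7 5 5
j=7: 5≤5, i=4, swap(4,7) ⇒ 4 4 4 5 5 8 7 7 5
swap(5,8) ⇒ 4 4 4 5 5 5 7 7 8; return 5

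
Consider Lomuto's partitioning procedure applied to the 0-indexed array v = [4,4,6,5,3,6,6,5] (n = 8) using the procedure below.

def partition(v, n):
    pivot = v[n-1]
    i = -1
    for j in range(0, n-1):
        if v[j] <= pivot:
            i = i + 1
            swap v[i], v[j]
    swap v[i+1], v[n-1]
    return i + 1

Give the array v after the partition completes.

[4,4,5,3,5,6,6,6]

pivot = v[7] = 5; i = -1
j=0: v[0]=4 ≤ 5 → i=0, swap v[0],v[0] (no change) → [4,4,6,5,3,6,6,5]
j=1: v[1]=4 ≤ 5 → i=1, swap v[1],v[1] (no change) → [4,4,6,5,3,6,6,5]
j=2: v[2]=6 > 5 → no swap
j=3: v[3]=5 ≤ 5 → i=2, swap v[2],v[3] → [4,4,5,6,3,6,6,5]
j=4: v[4]=3 ≤ 5 → i=3, swap v[3],v[4] → [4,4,5,3,6,6,6,5]
j=5: v[5]=6 > 5 → no swap
j=6: v[6]=6 > 5 → no swap
final swap v[4],v[7] → [4,4,5,3,5,6,6,6]; return 4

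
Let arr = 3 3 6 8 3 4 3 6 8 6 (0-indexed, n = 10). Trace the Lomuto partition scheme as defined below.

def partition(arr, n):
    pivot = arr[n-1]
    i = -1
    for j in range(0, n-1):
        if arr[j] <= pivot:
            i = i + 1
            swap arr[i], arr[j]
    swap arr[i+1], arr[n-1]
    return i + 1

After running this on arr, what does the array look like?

3 3 6 3 4 3 6 6 8 8

pivot=6, i=-1
j=0: 3≤6, i=0, swap(0,0) ⇒ 3 3 6 8 3 4 3 6 8 6
j=1: 3≤6, i=1, swap(1,1) ⇒ 3 3 6 8 3 4 3 6 8 6
j=2: 6≤6, i=2, swap(2,2) ⇒ 3 3 6 8 3 4 3 6 8 6
j=3: 8>6, skip
j=4: 3≤6, i=3, swap(3,4) ⇒ 3 3 6 3 8 4 3 6 8 6
j=5: 4≤6, i=4, swap(4,5) ⇒ 3 3 6 3 4 8 3 6 8 6
j=6: 3≤6, i=5, swap(5,6) ⇒ 3 3 6 3 4 3 8 6 8 6
j=7: 6≤6, i=6, swap(6,7) ⇒ 3 3 6 3 4 3 6 8 8 6
j=8: 8>6, skip
swap(7,9) ⇒ 3 3 6 3 4 3 6 6 8 8; return 7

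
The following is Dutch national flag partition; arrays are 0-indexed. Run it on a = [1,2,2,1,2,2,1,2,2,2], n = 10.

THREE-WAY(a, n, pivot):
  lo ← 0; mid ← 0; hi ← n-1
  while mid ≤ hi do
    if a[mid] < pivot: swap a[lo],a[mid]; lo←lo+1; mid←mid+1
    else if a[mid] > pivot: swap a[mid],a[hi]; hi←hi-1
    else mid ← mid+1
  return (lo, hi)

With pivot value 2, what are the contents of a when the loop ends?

pivot = 2; lo=0, mid=0, hi=9
a[mid]=1<2: swap a[0],a[0]; lo=1,mid=1 → [1,2,2,1,2,2,1,2,2,2]
a[mid]=2=2: mid=2
a[mid]=2=2: mid=3
a[mid]=1<2: swap a[1],a[3]; lo=2,mid=4 → [1,1,2,2,2,2,1,2,2,2]
a[mid]=2=2: mid=5
a[mid]=2=2: mid=6
a[mid]=1<2: swap a[2],a[6]; lo=3,mid=7 → [1,1,1,2,2,2,2,2,2,2]
a[mid]=2=2: mid=8
a[mid]=2=2: mid=9
a[mid]=2=2: mid=10
end: lo=3, hi=9; a = [1,1,1,2,2,2,2,2,2,2]

[1,1,1,2,2,2,2,2,2,2]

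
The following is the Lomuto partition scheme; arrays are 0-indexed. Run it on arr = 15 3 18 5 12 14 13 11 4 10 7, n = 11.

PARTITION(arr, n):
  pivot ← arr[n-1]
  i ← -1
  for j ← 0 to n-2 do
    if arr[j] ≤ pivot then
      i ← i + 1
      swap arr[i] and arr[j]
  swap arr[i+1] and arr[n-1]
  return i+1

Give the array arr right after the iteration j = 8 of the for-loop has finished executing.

3 5 4 15 12 14 13 11 18 10 7

pivot=7, i=-1
j=0: 15>7, skip
j=1: 3≤7, i=0, swap(0,1) ⇒ 3 15 18 5 12 14 13 11 4 10 7
j=2: 18>7, skip
j=3: 5≤7, i=1, swap(1,3) ⇒ 3 5 18 15 12 14 13 11 4 10 7
j=4: 12>7, skip
j=5: 14>7, skip
j=6: 13>7, skip
j=7: 11>7, skip
j=8: 4≤7, i=2, swap(2,8) ⇒ 3 5 4 15 12 14 13 11 18 10 7
(after j=8) arr = 3 5 4 15 12 14 13 11 18 10 7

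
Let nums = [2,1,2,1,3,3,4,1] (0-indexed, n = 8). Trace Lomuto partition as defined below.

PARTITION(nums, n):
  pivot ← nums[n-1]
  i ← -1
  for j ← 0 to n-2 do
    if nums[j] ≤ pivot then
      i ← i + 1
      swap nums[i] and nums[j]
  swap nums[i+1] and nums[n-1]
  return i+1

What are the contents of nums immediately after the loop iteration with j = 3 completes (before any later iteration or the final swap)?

pivot=1, i=-1
j=0: 2>1, skip
j=1: 1≤1, i=0, swap(0,1) ⇒ [1,2,2,1,3,3,4,1]
j=2: 2>1, skip
j=3: 1≤1, i=1, swap(1,3) ⇒ [1,1,2,2,3,3,4,1]
(after j=3) nums = [1,1,2,2,3,3,4,1]

[1,1,2,2,3,3,4,1]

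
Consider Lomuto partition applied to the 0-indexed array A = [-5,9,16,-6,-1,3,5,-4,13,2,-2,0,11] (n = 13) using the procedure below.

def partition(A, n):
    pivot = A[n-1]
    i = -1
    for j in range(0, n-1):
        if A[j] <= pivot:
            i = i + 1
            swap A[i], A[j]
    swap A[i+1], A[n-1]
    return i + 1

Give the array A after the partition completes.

[-5,9,-6,-1,3,5,-4,2,-2,0,11,16,13]

pivot = A[12] = 11; i = -1
j=0: A[0]=-5 ≤ 11 → i=0, swap A[0],A[0] (no change) → [-5,9,16,-6,-1,3,5,-4,13,2,-2,0,11]
j=1: A[1]=9 ≤ 11 → i=1, swap A[1],A[1] (no change) → [-5,9,16,-6,-1,3,5,-4,13,2,-2,0,11]
j=2: A[2]=16 > 11 → no swap
j=3: A[3]=-6 ≤ 11 → i=2, swap A[2],A[3] → [-5,9,-6,16,-1,3,5,-4,13,2,-2,0,11]
j=4: A[4]=-1 ≤ 11 → i=3, swap A[3],A[4] → [-5,9,-6,-1,16,3,5,-4,13,2,-2,0,11]
j=5: A[5]=3 ≤ 11 → i=4, swap A[4],A[5] → [-5,9,-6,-1,3,16,5,-4,13,2,-2,0,11]
j=6: A[6]=5 ≤ 11 → i=5, swap A[5],A[6] → [-5,9,-6,-1,3,5,16,-4,13,2,-2,0,11]
j=7: A[7]=-4 ≤ 11 → i=6, swap A[6],A[7] → [-5,9,-6,-1,3,5,-4,16,13,2,-2,0,11]
j=8: A[8]=13 > 11 → no swap
j=9: A[9]=2 ≤ 11 → i=7, swap A[7],A[9] → [-5,9,-6,-1,3,5,-4,2,13,16,-2,0,11]
j=10: A[10]=-2 ≤ 11 → i=8, swap A[8],A[10] → [-5,9,-6,-1,3,5,-4,2,-2,16,13,0,11]
j=11: A[11]=0 ≤ 11 → i=9, swap A[9],A[11] → [-5,9,-6,-1,3,5,-4,2,-2,0,13,16,11]
final swap A[10],A[12] → [-5,9,-6,-1,3,5,-4,2,-2,0,11,16,13]; return 10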